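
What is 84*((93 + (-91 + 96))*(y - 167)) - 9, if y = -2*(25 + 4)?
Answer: -1852209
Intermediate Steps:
y = -58 (y = -2*29 = -58)
84*((93 + (-91 + 96))*(y - 167)) - 9 = 84*((93 + (-91 + 96))*(-58 - 167)) - 9 = 84*((93 + 5)*(-225)) - 9 = 84*(98*(-225)) - 9 = 84*(-22050) - 9 = -1852200 - 9 = -1852209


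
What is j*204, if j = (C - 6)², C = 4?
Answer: 816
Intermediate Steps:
j = 4 (j = (4 - 6)² = (-2)² = 4)
j*204 = 4*204 = 816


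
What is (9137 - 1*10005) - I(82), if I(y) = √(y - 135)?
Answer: -868 - I*√53 ≈ -868.0 - 7.2801*I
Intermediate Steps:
I(y) = √(-135 + y)
(9137 - 1*10005) - I(82) = (9137 - 1*10005) - √(-135 + 82) = (9137 - 10005) - √(-53) = -868 - I*√53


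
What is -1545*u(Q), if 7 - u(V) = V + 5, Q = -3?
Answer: -7725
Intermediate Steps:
u(V) = 2 - V (u(V) = 7 - (V + 5) = 7 - (5 + V) = 7 + (-5 - V) = 2 - V)
-1545*u(Q) = -1545*(2 - 1*(-3)) = -1545*(2 + 3) = -1545*5 = -7725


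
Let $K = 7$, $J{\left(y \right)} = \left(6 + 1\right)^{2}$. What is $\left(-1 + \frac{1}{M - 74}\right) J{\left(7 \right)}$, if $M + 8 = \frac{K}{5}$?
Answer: $- \frac{19992}{403} \approx -49.608$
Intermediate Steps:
$J{\left(y \right)} = 49$ ($J{\left(y \right)} = 7^{2} = 49$)
$M = - \frac{33}{5}$ ($M = -8 + \frac{1}{5} \cdot 7 = -8 + \frac{7}{5} = - \frac{33}{5} \approx -6.6$)
$\left(-1 + \frac{1}{M - 74}\right) J{\left(7 \right)} = \left(-1 + \frac{1}{- \frac{33}{5} - 74}\right) 49 = \left(-1 + \frac{1}{- \frac{403}{5}}\right) 49 = \left(-1 - \frac{5}{403}\right) 49 = \left(- \frac{408}{403}\right) 49 = - \frac{19992}{403}$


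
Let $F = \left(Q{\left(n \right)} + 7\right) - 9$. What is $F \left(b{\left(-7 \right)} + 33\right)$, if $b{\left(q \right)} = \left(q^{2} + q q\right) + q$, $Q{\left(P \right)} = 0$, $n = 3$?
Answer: $-248$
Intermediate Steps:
$F = -2$ ($F = \left(0 + 7\right) - 9 = 7 - 9 = -2$)
$b{\left(q \right)} = q + 2 q^{2}$ ($b{\left(q \right)} = \left(q^{2} + q^{2}\right) + q = 2 q^{2} + q = q + 2 q^{2}$)
$F \left(b{\left(-7 \right)} + 33\right) = - 2 \left(- 7 \left(1 + 2 \left(-7\right)\right) + 33\right) = - 2 \left(- 7 \left(1 - 14\right) + 33\right) = - 2 \left(\left(-7\right) \left(-13\right) + 33\right) = - 2 \left(91 + 33\right) = \left(-2\right) 124 = -248$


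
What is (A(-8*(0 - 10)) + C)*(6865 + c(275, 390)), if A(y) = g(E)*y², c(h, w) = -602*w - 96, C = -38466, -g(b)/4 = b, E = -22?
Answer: -119645124074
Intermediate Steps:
g(b) = -4*b
c(h, w) = -96 - 602*w
A(y) = 88*y² (A(y) = (-4*(-22))*y² = 88*y²)
(A(-8*(0 - 10)) + C)*(6865 + c(275, 390)) = (88*(-8*(0 - 10))² - 38466)*(6865 + (-96 - 602*390)) = (88*(-8*(-10))² - 38466)*(6865 + (-96 - 234780)) = (88*80² - 38466)*(6865 - 234876) = (88*6400 - 38466)*(-228011) = (563200 - 38466)*(-228011) = 524734*(-228011) = -119645124074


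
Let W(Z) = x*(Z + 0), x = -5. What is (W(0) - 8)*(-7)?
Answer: 56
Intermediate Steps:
W(Z) = -5*Z (W(Z) = -5*(Z + 0) = -5*Z)
(W(0) - 8)*(-7) = (-5*0 - 8)*(-7) = (0 - 8)*(-7) = -8*(-7) = 56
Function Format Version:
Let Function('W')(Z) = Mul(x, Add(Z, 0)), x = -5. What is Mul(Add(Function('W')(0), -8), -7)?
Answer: 56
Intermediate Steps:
Function('W')(Z) = Mul(-5, Z) (Function('W')(Z) = Mul(-5, Add(Z, 0)) = Mul(-5, Z))
Mul(Add(Function('W')(0), -8), -7) = Mul(Add(Mul(-5, 0), -8), -7) = Mul(Add(0, -8), -7) = Mul(-8, -7) = 56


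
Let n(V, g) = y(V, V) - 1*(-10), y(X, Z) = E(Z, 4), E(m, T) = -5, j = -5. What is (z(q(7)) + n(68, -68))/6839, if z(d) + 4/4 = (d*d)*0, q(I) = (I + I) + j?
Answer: 4/6839 ≈ 0.00058488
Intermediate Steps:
y(X, Z) = -5
n(V, g) = 5 (n(V, g) = -5 - 1*(-10) = -5 + 10 = 5)
q(I) = -5 + 2*I (q(I) = (I + I) - 5 = 2*I - 5 = -5 + 2*I)
z(d) = -1 (z(d) = -1 + (d*d)*0 = -1 + d**2*0 = -1 + 0 = -1)
(z(q(7)) + n(68, -68))/6839 = (-1 + 5)/6839 = 4*(1/6839) = 4/6839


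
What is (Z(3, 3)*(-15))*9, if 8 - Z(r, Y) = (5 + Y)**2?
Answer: 7560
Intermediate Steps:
Z(r, Y) = 8 - (5 + Y)**2
(Z(3, 3)*(-15))*9 = ((8 - (5 + 3)**2)*(-15))*9 = ((8 - 1*8**2)*(-15))*9 = ((8 - 1*64)*(-15))*9 = ((8 - 64)*(-15))*9 = -56*(-15)*9 = 840*9 = 7560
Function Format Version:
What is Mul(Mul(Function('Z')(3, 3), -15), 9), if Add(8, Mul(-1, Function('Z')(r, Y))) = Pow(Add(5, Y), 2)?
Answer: 7560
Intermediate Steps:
Function('Z')(r, Y) = Add(8, Mul(-1, Pow(Add(5, Y), 2)))
Mul(Mul(Function('Z')(3, 3), -15), 9) = Mul(Mul(Add(8, Mul(-1, Pow(Add(5, 3), 2))), -15), 9) = Mul(Mul(Add(8, Mul(-1, Pow(8, 2))), -15), 9) = Mul(Mul(Add(8, Mul(-1, 64)), -15), 9) = Mul(Mul(Add(8, -64), -15), 9) = Mul(Mul(-56, -15), 9) = Mul(840, 9) = 7560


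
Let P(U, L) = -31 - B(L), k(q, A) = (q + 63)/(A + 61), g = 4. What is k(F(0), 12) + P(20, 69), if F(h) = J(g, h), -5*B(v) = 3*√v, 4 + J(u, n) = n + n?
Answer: -2204/73 + 3*√69/5 ≈ -25.208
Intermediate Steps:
J(u, n) = -4 + 2*n (J(u, n) = -4 + (n + n) = -4 + 2*n)
B(v) = -3*√v/5
F(h) = -4 + 2*h
k(q, A) = (63 + q)/(61 + A)
P(U, L) = -31 + 3*√L/5 (P(U, L) = -31 - (-3)*√L/5 = -31 + 3*√L/5)
k(F(0), 12) + P(20, 69) = (63 + (-4 + 2*0))/(61 + 12) + (-31 + 3*√69/5) = (63 + (-4 + 0))/73 + (-31 + 3*√69/5) = (63 - 4)/73 + (-31 + 3*√69/5) = (1/73)*59 + (-31 + 3*√69/5) = 59/73 + (-31 + 3*√69/5) = -2204/73 + 3*√69/5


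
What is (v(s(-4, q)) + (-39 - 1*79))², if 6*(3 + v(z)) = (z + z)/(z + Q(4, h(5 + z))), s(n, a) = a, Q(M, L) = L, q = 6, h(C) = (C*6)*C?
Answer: 1961161225/133956 ≈ 14640.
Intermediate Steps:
h(C) = 6*C² (h(C) = (6*C)*C = 6*C²)
v(z) = -3 + z/(3*(z + 6*(5 + z)²)) (v(z) = -3 + ((z + z)/(z + 6*(5 + z)²))/6 = -3 + ((2*z)/(z + 6*(5 + z)²))/6 = -3 + (2*z/(z + 6*(5 + z)²))/6 = -3 + z/(3*(z + 6*(5 + z)²)))
(v(s(-4, q)) + (-39 - 1*79))² = (2*(-27*(5 + 6)² - 4*6)/(3*(6 + 6*(5 + 6)²)) + (-39 - 1*79))² = (2*(-27*11² - 24)/(3*(6 + 6*11²)) + (-39 - 79))² = (2*(-27*121 - 24)/(3*(6 + 6*121)) - 118)² = (2*(-3267 - 24)/(3*(6 + 726)) - 118)² = ((⅔)*(-3291)/732 - 118)² = ((⅔)*(1/732)*(-3291) - 118)² = (-1097/366 - 118)² = (-44285/366)² = 1961161225/133956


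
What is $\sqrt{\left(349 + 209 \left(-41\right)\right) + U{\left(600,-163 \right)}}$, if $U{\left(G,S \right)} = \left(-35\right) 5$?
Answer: $i \sqrt{8395} \approx 91.624 i$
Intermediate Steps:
$U{\left(G,S \right)} = -175$
$\sqrt{\left(349 + 209 \left(-41\right)\right) + U{\left(600,-163 \right)}} = \sqrt{\left(349 + 209 \left(-41\right)\right) - 175} = \sqrt{\left(349 - 8569\right) - 175} = \sqrt{-8220 - 175} = \sqrt{-8395} = i \sqrt{8395}$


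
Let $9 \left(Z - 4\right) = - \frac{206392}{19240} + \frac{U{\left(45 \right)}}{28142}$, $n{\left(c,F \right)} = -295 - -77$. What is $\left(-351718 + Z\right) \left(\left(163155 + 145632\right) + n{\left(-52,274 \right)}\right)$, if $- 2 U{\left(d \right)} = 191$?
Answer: $- \frac{44072198038932640693}{406089060} \approx -1.0853 \cdot 10^{11}$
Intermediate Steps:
$U{\left(d \right)} = - \frac{191}{2}$ ($U{\left(d \right)} = \left(- \frac{1}{2}\right) 191 = - \frac{191}{2}$)
$n{\left(c,F \right)} = -218$ ($n{\left(c,F \right)} = -295 + 77 = -218$)
$Z = \frac{1140179483}{406089060}$ ($Z = 4 + \frac{- \frac{206392}{19240} - \frac{191}{2 \cdot 28142}}{9} = 4 + \frac{\left(-206392\right) \frac{1}{19240} - \frac{191}{56284}}{9} = 4 + \frac{- \frac{25799}{2405} - \frac{191}{56284}}{9} = 4 + \frac{1}{9} \left(- \frac{1452530271}{135363020}\right) = 4 - \frac{484176757}{406089060} = \frac{1140179483}{406089060} \approx 2.8077$)
$\left(-351718 + Z\right) \left(\left(163155 + 145632\right) + n{\left(-52,274 \right)}\right) = \left(-351718 + \frac{1140179483}{406089060}\right) \left(\left(163155 + 145632\right) - 218\right) = - \frac{142827691825597 \left(308787 - 218\right)}{406089060} = \left(- \frac{142827691825597}{406089060}\right) 308569 = - \frac{44072198038932640693}{406089060}$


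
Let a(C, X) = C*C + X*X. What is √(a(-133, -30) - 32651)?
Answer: I*√14062 ≈ 118.58*I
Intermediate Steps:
a(C, X) = C² + X²
√(a(-133, -30) - 32651) = √(((-133)² + (-30)²) - 32651) = √((17689 + 900) - 32651) = √(18589 - 32651) = √(-14062) = I*√14062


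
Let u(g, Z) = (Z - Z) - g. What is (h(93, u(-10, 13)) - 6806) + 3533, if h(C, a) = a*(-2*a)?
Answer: -3473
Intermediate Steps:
u(g, Z) = -g (u(g, Z) = 0 - g = -g)
h(C, a) = -2*a²
(h(93, u(-10, 13)) - 6806) + 3533 = (-2*(-1*(-10))² - 6806) + 3533 = (-2*10² - 6806) + 3533 = (-2*100 - 6806) + 3533 = (-200 - 6806) + 3533 = -7006 + 3533 = -3473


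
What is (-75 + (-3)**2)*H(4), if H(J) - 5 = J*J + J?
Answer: -1650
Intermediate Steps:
H(J) = 5 + J + J**2 (H(J) = 5 + (J*J + J) = 5 + (J**2 + J) = 5 + (J + J**2) = 5 + J + J**2)
(-75 + (-3)**2)*H(4) = (-75 + (-3)**2)*(5 + 4 + 4**2) = (-75 + 9)*(5 + 4 + 16) = -66*25 = -1650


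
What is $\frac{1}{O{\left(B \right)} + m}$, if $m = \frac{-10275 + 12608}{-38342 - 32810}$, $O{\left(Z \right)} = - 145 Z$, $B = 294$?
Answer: $- \frac{71152}{3033212093} \approx -2.3458 \cdot 10^{-5}$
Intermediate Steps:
$m = - \frac{2333}{71152}$ ($m = \frac{2333}{-71152} = 2333 \left(- \frac{1}{71152}\right) = - \frac{2333}{71152} \approx -0.032789$)
$\frac{1}{O{\left(B \right)} + m} = \frac{1}{\left(-145\right) 294 - \frac{2333}{71152}} = \frac{1}{-42630 - \frac{2333}{71152}} = \frac{1}{- \frac{3033212093}{71152}} = - \frac{71152}{3033212093}$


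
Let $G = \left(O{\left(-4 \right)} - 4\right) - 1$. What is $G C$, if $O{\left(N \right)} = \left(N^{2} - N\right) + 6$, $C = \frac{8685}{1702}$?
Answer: $\frac{182385}{1702} \approx 107.16$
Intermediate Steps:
$C = \frac{8685}{1702}$ ($C = 8685 \cdot \frac{1}{1702} = \frac{8685}{1702} \approx 5.1028$)
$O{\left(N \right)} = 6 + N^{2} - N$
$G = 21$ ($G = \left(\left(6 + \left(-4\right)^{2} - -4\right) - 4\right) - 1 = \left(\left(6 + 16 + 4\right) - 4\right) - 1 = \left(26 - 4\right) - 1 = 22 - 1 = 21$)
$G C = 21 \cdot \frac{8685}{1702} = \frac{182385}{1702}$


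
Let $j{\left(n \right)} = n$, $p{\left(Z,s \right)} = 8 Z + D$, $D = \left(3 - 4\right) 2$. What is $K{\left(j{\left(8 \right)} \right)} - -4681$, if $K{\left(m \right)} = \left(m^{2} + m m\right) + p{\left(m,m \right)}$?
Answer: $4871$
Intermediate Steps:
$D = -2$ ($D = \left(-1\right) 2 = -2$)
$p{\left(Z,s \right)} = -2 + 8 Z$ ($p{\left(Z,s \right)} = 8 Z - 2 = -2 + 8 Z$)
$K{\left(m \right)} = -2 + 2 m^{2} + 8 m$ ($K{\left(m \right)} = \left(m^{2} + m m\right) + \left(-2 + 8 m\right) = \left(m^{2} + m^{2}\right) + \left(-2 + 8 m\right) = 2 m^{2} + \left(-2 + 8 m\right) = -2 + 2 m^{2} + 8 m$)
$K{\left(j{\left(8 \right)} \right)} - -4681 = \left(-2 + 2 \cdot 8^{2} + 8 \cdot 8\right) - -4681 = \left(-2 + 2 \cdot 64 + 64\right) + 4681 = \left(-2 + 128 + 64\right) + 4681 = 190 + 4681 = 4871$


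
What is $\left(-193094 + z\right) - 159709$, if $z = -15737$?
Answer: $-368540$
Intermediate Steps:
$\left(-193094 + z\right) - 159709 = \left(-193094 - 15737\right) - 159709 = -208831 - 159709 = -368540$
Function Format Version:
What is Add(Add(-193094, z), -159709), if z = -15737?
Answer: -368540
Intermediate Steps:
Add(Add(-193094, z), -159709) = Add(Add(-193094, -15737), -159709) = Add(-208831, -159709) = -368540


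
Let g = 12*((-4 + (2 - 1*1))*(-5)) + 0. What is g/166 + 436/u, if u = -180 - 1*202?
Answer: -904/15853 ≈ -0.057024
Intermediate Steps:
u = -382 (u = -180 - 202 = -382)
g = 180 (g = 12*((-4 + (2 - 1))*(-5)) + 0 = 12*((-4 + 1)*(-5)) + 0 = 12*(-3*(-5)) + 0 = 12*15 + 0 = 180 + 0 = 180)
g/166 + 436/u = 180/166 + 436/(-382) = 180*(1/166) + 436*(-1/382) = 90/83 - 218/191 = -904/15853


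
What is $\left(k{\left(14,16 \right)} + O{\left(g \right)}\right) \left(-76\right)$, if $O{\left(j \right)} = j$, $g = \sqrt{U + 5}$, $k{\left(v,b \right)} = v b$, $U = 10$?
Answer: $-17024 - 76 \sqrt{15} \approx -17318.0$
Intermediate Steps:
$k{\left(v,b \right)} = b v$
$g = \sqrt{15}$ ($g = \sqrt{10 + 5} = \sqrt{15} \approx 3.873$)
$\left(k{\left(14,16 \right)} + O{\left(g \right)}\right) \left(-76\right) = \left(16 \cdot 14 + \sqrt{15}\right) \left(-76\right) = \left(224 + \sqrt{15}\right) \left(-76\right) = -17024 - 76 \sqrt{15}$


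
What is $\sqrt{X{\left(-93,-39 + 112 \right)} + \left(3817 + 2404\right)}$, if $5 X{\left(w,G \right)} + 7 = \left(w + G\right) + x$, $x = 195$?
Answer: $\frac{\sqrt{156365}}{5} \approx 79.086$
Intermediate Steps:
$X{\left(w,G \right)} = \frac{188}{5} + \frac{G}{5} + \frac{w}{5}$ ($X{\left(w,G \right)} = - \frac{7}{5} + \frac{\left(w + G\right) + 195}{5} = - \frac{7}{5} + \frac{\left(G + w\right) + 195}{5} = - \frac{7}{5} + \frac{195 + G + w}{5} = - \frac{7}{5} + \left(39 + \frac{G}{5} + \frac{w}{5}\right) = \frac{188}{5} + \frac{G}{5} + \frac{w}{5}$)
$\sqrt{X{\left(-93,-39 + 112 \right)} + \left(3817 + 2404\right)} = \sqrt{\left(\frac{188}{5} + \frac{-39 + 112}{5} + \frac{1}{5} \left(-93\right)\right) + \left(3817 + 2404\right)} = \sqrt{\left(\frac{188}{5} + \frac{1}{5} \cdot 73 - \frac{93}{5}\right) + 6221} = \sqrt{\left(\frac{188}{5} + \frac{73}{5} - \frac{93}{5}\right) + 6221} = \sqrt{\frac{168}{5} + 6221} = \sqrt{\frac{31273}{5}} = \frac{\sqrt{156365}}{5}$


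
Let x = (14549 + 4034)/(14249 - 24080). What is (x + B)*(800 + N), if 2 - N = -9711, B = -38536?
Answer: -3983018247487/9831 ≈ -4.0515e+8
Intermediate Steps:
N = 9713 (N = 2 - 1*(-9711) = 2 + 9711 = 9713)
x = -18583/9831 (x = 18583/(-9831) = 18583*(-1/9831) = -18583/9831 ≈ -1.8902)
(x + B)*(800 + N) = (-18583/9831 - 38536)*(800 + 9713) = -378865999/9831*10513 = -3983018247487/9831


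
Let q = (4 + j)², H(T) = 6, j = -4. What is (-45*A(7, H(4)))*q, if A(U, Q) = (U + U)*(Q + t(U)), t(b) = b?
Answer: 0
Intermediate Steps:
A(U, Q) = 2*U*(Q + U) (A(U, Q) = (U + U)*(Q + U) = (2*U)*(Q + U) = 2*U*(Q + U))
q = 0 (q = (4 - 4)² = 0² = 0)
(-45*A(7, H(4)))*q = -90*7*(6 + 7)*0 = -90*7*13*0 = -45*182*0 = -8190*0 = 0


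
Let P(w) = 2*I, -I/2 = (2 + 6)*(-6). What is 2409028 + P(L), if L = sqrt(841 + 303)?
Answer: 2409220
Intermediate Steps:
L = 2*sqrt(286) (L = sqrt(1144) = 2*sqrt(286) ≈ 33.823)
I = 96 (I = -2*(2 + 6)*(-6) = -16*(-6) = -2*(-48) = 96)
P(w) = 192 (P(w) = 2*96 = 192)
2409028 + P(L) = 2409028 + 192 = 2409220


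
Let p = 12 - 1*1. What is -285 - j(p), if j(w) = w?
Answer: -296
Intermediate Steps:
p = 11 (p = 12 - 1 = 11)
-285 - j(p) = -285 - 1*11 = -285 - 11 = -296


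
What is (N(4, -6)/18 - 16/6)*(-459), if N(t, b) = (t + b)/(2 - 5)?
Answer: 1207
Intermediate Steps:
N(t, b) = -b/3 - t/3 (N(t, b) = (b + t)/(-3) = (b + t)*(-1/3) = -b/3 - t/3)
(N(4, -6)/18 - 16/6)*(-459) = ((-1/3*(-6) - 1/3*4)/18 - 16/6)*(-459) = ((2 - 4/3)*(1/18) - 16*1/6)*(-459) = ((2/3)*(1/18) - 8/3)*(-459) = (1/27 - 8/3)*(-459) = -71/27*(-459) = 1207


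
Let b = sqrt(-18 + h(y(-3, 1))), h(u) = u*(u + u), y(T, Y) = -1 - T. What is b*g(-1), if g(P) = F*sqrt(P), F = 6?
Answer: -6*sqrt(10) ≈ -18.974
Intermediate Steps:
h(u) = 2*u**2 (h(u) = u*(2*u) = 2*u**2)
g(P) = 6*sqrt(P)
b = I*sqrt(10) (b = sqrt(-18 + 2*(-1 - 1*(-3))**2) = sqrt(-18 + 2*(-1 + 3)**2) = sqrt(-18 + 2*2**2) = sqrt(-18 + 2*4) = sqrt(-18 + 8) = sqrt(-10) = I*sqrt(10) ≈ 3.1623*I)
b*g(-1) = (I*sqrt(10))*(6*sqrt(-1)) = (I*sqrt(10))*(6*I) = -6*sqrt(10)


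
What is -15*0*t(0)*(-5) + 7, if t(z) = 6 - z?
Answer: 7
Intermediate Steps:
-15*0*t(0)*(-5) + 7 = -15*0*(6 - 1*0)*(-5) + 7 = -15*0*(6 + 0)*(-5) + 7 = -15*0*6*(-5) + 7 = -0*(-5) + 7 = -15*0 + 7 = 0 + 7 = 7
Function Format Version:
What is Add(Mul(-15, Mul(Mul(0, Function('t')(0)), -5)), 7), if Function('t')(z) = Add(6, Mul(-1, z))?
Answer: 7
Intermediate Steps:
Add(Mul(-15, Mul(Mul(0, Function('t')(0)), -5)), 7) = Add(Mul(-15, Mul(Mul(0, Add(6, Mul(-1, 0))), -5)), 7) = Add(Mul(-15, Mul(Mul(0, Add(6, 0)), -5)), 7) = Add(Mul(-15, Mul(Mul(0, 6), -5)), 7) = Add(Mul(-15, Mul(0, -5)), 7) = Add(Mul(-15, 0), 7) = Add(0, 7) = 7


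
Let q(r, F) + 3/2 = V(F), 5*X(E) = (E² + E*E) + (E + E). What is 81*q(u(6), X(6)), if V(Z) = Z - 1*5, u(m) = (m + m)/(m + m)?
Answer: 8343/10 ≈ 834.30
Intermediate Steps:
u(m) = 1 (u(m) = (2*m)/((2*m)) = (2*m)*(1/(2*m)) = 1)
X(E) = 2*E/5 + 2*E²/5 (X(E) = ((E² + E*E) + (E + E))/5 = ((E² + E²) + 2*E)/5 = (2*E² + 2*E)/5 = (2*E + 2*E²)/5 = 2*E/5 + 2*E²/5)
V(Z) = -5 + Z (V(Z) = Z - 5 = -5 + Z)
q(r, F) = -13/2 + F (q(r, F) = -3/2 + (-5 + F) = -13/2 + F)
81*q(u(6), X(6)) = 81*(-13/2 + (⅖)*6*(1 + 6)) = 81*(-13/2 + (⅖)*6*7) = 81*(-13/2 + 84/5) = 81*(103/10) = 8343/10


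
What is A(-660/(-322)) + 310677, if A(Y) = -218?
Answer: 310459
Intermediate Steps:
A(-660/(-322)) + 310677 = -218 + 310677 = 310459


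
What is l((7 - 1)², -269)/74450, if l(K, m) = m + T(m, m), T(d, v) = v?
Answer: -269/37225 ≈ -0.0072263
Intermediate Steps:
l(K, m) = 2*m (l(K, m) = m + m = 2*m)
l((7 - 1)², -269)/74450 = (2*(-269))/74450 = -538*1/74450 = -269/37225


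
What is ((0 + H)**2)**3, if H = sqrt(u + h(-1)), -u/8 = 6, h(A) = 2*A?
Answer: -125000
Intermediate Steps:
u = -48 (u = -8*6 = -48)
H = 5*I*sqrt(2) (H = sqrt(-48 + 2*(-1)) = sqrt(-48 - 2) = sqrt(-50) = 5*I*sqrt(2) ≈ 7.0711*I)
((0 + H)**2)**3 = ((0 + 5*I*sqrt(2))**2)**3 = ((5*I*sqrt(2))**2)**3 = (-50)**3 = -125000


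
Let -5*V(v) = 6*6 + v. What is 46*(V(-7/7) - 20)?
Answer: -1242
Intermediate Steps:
V(v) = -36/5 - v/5 (V(v) = -(6*6 + v)/5 = -(36 + v)/5 = -36/5 - v/5)
46*(V(-7/7) - 20) = 46*((-36/5 - (-7)/(5*7)) - 20) = 46*((-36/5 - 1/5*(-1)) - 20) = 46*((-36/5 + 1/5) - 20) = 46*(-7 - 20) = 46*(-27) = -1242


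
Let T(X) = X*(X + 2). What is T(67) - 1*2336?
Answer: 2287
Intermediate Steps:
T(X) = X*(2 + X)
T(67) - 1*2336 = 67*(2 + 67) - 1*2336 = 67*69 - 2336 = 4623 - 2336 = 2287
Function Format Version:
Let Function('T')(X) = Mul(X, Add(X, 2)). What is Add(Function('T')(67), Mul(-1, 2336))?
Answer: 2287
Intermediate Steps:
Function('T')(X) = Mul(X, Add(2, X))
Add(Function('T')(67), Mul(-1, 2336)) = Add(Mul(67, Add(2, 67)), Mul(-1, 2336)) = Add(Mul(67, 69), -2336) = Add(4623, -2336) = 2287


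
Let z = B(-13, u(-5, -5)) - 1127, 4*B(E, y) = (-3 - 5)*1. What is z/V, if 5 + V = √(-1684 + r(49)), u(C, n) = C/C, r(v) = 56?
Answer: 5645/1653 + 2258*I*√407/1653 ≈ 3.415 + 27.558*I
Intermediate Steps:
u(C, n) = 1
B(E, y) = -2 (B(E, y) = ((-3 - 5)*1)/4 = (-8*1)/4 = (¼)*(-8) = -2)
V = -5 + 2*I*√407 (V = -5 + √(-1684 + 56) = -5 + √(-1628) = -5 + 2*I*√407 ≈ -5.0 + 40.349*I)
z = -1129 (z = -2 - 1127 = -1129)
z/V = -1129/(-5 + 2*I*√407)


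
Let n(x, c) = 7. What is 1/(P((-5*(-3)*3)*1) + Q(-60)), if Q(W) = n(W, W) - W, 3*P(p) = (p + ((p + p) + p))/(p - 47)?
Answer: 1/37 ≈ 0.027027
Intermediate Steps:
P(p) = 4*p/(3*(-47 + p)) (P(p) = ((p + ((p + p) + p))/(p - 47))/3 = ((p + (2*p + p))/(-47 + p))/3 = ((p + 3*p)/(-47 + p))/3 = ((4*p)/(-47 + p))/3 = (4*p/(-47 + p))/3 = 4*p/(3*(-47 + p)))
Q(W) = 7 - W
1/(P((-5*(-3)*3)*1) + Q(-60)) = 1/(4*((-5*(-3)*3)*1)/(3*(-47 + (-5*(-3)*3)*1)) + (7 - 1*(-60))) = 1/(4*((15*3)*1)/(3*(-47 + (15*3)*1)) + (7 + 60)) = 1/(4*(45*1)/(3*(-47 + 45*1)) + 67) = 1/((4/3)*45/(-47 + 45) + 67) = 1/((4/3)*45/(-2) + 67) = 1/((4/3)*45*(-1/2) + 67) = 1/(-30 + 67) = 1/37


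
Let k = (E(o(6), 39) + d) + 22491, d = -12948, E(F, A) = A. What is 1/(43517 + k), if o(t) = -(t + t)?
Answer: 1/53099 ≈ 1.8833e-5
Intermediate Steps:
o(t) = -2*t
k = 9582 (k = (39 - 12948) + 22491 = -12909 + 22491 = 9582)
1/(43517 + k) = 1/(43517 + 9582) = 1/53099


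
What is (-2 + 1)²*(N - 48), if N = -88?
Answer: -136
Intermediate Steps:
(-2 + 1)²*(N - 48) = (-2 + 1)²*(-88 - 48) = (-1)²*(-136) = 1*(-136) = -136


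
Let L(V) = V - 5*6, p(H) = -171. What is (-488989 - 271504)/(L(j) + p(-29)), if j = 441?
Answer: -760493/240 ≈ -3168.7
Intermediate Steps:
L(V) = -30 + V (L(V) = V - 30 = -30 + V)
(-488989 - 271504)/(L(j) + p(-29)) = (-488989 - 271504)/((-30 + 441) - 171) = -760493/(411 - 171) = -760493/240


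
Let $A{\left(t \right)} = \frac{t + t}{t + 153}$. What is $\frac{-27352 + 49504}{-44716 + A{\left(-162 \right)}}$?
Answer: $- \frac{2769}{5585} \approx -0.49579$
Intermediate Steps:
$A{\left(t \right)} = \frac{2 t}{153 + t}$
$\frac{-27352 + 49504}{-44716 + A{\left(-162 \right)}} = \frac{-27352 + 49504}{-44716 + 2 \left(-162\right) \frac{1}{153 - 162}} = \frac{22152}{-44716 + 2 \left(-162\right) \frac{1}{-9}} = \frac{22152}{-44716 + 2 \left(-162\right) \left(- \frac{1}{9}\right)} = \frac{22152}{-44716 + 36} = \frac{22152}{-44680} = 22152 \left(- \frac{1}{44680}\right) = - \frac{2769}{5585}$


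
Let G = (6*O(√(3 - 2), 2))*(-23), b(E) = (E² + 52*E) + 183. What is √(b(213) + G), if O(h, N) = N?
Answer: 4*√3522 ≈ 237.39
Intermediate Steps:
b(E) = 183 + E² + 52*E
G = -276 (G = (6*2)*(-23) = 12*(-23) = -276)
√(b(213) + G) = √((183 + 213² + 52*213) - 276) = √((183 + 45369 + 11076) - 276) = √(56628 - 276) = √56352 = 4*√3522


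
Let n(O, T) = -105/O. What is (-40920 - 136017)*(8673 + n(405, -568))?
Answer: -13810758556/9 ≈ -1.5345e+9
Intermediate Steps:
(-40920 - 136017)*(8673 + n(405, -568)) = (-40920 - 136017)*(8673 - 105/405) = -176937*(8673 - 105*1/405) = -176937*(8673 - 7/27) = -176937*234164/27 = -13810758556/9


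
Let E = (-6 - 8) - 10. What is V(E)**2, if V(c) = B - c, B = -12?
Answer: 144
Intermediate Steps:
E = -24 (E = -14 - 10 = -24)
V(c) = -12 - c
V(E)**2 = (-12 - 1*(-24))**2 = (-12 + 24)**2 = 12**2 = 144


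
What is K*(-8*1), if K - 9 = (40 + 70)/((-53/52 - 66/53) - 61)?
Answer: -10128424/174357 ≈ -58.090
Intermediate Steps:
K = 1266053/174357 (K = 9 + (40 + 70)/((-53/52 - 66/53) - 61) = 9 + 110/((-53*1/52 - 66*1/53) - 61) = 9 + 110/((-53/52 - 66/53) - 61) = 9 + 110/(-6241/2756 - 61) = 9 + 110/(-174357/2756) = 9 + 110*(-2756/174357) = 9 - 303160/174357 = 1266053/174357 ≈ 7.2613)
K*(-8*1) = 1266053*(-8*1)/174357 = (1266053/174357)*(-8) = -10128424/174357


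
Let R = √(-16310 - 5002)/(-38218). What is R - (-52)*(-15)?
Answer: -780 - 12*I*√37/19109 ≈ -780.0 - 0.0038198*I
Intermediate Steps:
R = -12*I*√37/19109 (R = √(-21312)*(-1/38218) = (24*I*√37)*(-1/38218) = -12*I*√37/19109 ≈ -0.0038198*I)
R - (-52)*(-15) = -12*I*√37/19109 - (-52)*(-15) = -12*I*√37/19109 - 1*780 = -12*I*√37/19109 - 780 = -780 - 12*I*√37/19109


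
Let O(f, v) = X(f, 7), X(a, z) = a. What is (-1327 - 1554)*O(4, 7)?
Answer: -11524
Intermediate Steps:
O(f, v) = f
(-1327 - 1554)*O(4, 7) = (-1327 - 1554)*4 = -2881*4 = -11524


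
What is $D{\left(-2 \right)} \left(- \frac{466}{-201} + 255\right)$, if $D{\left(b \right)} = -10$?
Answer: $- \frac{517210}{201} \approx -2573.2$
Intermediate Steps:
$D{\left(-2 \right)} \left(- \frac{466}{-201} + 255\right) = - 10 \left(- \frac{466}{-201} + 255\right) = - 10 \left(\left(-466\right) \left(- \frac{1}{201}\right) + 255\right) = - 10 \left(\frac{466}{201} + 255\right) = \left(-10\right) \frac{51721}{201} = - \frac{517210}{201}$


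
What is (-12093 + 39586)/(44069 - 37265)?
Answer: 27493/6804 ≈ 4.0407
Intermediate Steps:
(-12093 + 39586)/(44069 - 37265) = 27493/6804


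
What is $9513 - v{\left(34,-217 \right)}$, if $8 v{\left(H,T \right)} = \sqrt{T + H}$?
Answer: $9513 - \frac{i \sqrt{183}}{8} \approx 9513.0 - 1.691 i$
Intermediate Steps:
$v{\left(H,T \right)} = \frac{\sqrt{H + T}}{8}$ ($v{\left(H,T \right)} = \frac{\sqrt{T + H}}{8} = \frac{\sqrt{H + T}}{8}$)
$9513 - v{\left(34,-217 \right)} = 9513 - \frac{\sqrt{34 - 217}}{8} = 9513 - \frac{\sqrt{-183}}{8} = 9513 - \frac{i \sqrt{183}}{8}$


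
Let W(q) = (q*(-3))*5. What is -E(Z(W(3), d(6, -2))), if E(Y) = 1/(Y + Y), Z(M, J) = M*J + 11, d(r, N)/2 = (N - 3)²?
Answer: 1/4478 ≈ 0.00022331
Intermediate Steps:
d(r, N) = 2*(-3 + N)² (d(r, N) = 2*(N - 3)² = 2*(-3 + N)²)
W(q) = -15*q (W(q) = -3*q*5 = -15*q)
Z(M, J) = 11 + J*M (Z(M, J) = J*M + 11 = 11 + J*M)
E(Y) = 1/(2*Y)
-E(Z(W(3), d(6, -2))) = -1/(2*(11 + (2*(-3 - 2)²)*(-15*3))) = -1/(2*(11 + (2*(-5)²)*(-45))) = -1/(2*(11 + (2*25)*(-45))) = -1/(2*(11 + 50*(-45))) = -1/(2*(11 - 2250)) = -1/(2*(-2239)) = -(-1)/(2*2239) = -1*(-1/4478) = 1/4478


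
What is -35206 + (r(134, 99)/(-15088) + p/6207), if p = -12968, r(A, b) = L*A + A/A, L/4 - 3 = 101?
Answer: -3297626380895/93651216 ≈ -35212.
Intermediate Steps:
L = 416 (L = 12 + 4*101 = 12 + 404 = 416)
r(A, b) = 1 + 416*A (r(A, b) = 416*A + A/A = 416*A + 1 = 1 + 416*A)
-35206 + (r(134, 99)/(-15088) + p/6207) = -35206 + ((1 + 416*134)/(-15088) - 12968/6207) = -35206 + ((1 + 55744)*(-1/15088) - 12968*1/6207) = -35206 + (55745*(-1/15088) - 12968/6207) = -35206 + (-55745/15088 - 12968/6207) = -35206 - 541670399/93651216 = -3297626380895/93651216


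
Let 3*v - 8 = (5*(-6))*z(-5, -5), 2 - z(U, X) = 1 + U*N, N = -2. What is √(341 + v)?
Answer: √3903/3 ≈ 20.825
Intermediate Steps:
z(U, X) = 1 + 2*U (z(U, X) = 2 - (1 + U*(-2)) = 2 - (1 - 2*U) = 2 + (-1 + 2*U) = 1 + 2*U)
v = 278/3 (v = 8/3 + ((5*(-6))*(1 + 2*(-5)))/3 = 8/3 + (-30*(1 - 10))/3 = 8/3 + (-30*(-9))/3 = 8/3 + (⅓)*270 = 8/3 + 90 = 278/3 ≈ 92.667)
√(341 + v) = √(341 + 278/3) = √(1301/3) = √3903/3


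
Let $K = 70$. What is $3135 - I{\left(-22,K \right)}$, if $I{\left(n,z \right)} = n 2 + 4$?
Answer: $3175$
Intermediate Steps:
$I{\left(n,z \right)} = 4 + 2 n$ ($I{\left(n,z \right)} = 2 n + 4 = 4 + 2 n$)
$3135 - I{\left(-22,K \right)} = 3135 - \left(4 + 2 \left(-22\right)\right) = 3135 - \left(4 - 44\right) = 3135 - -40 = 3135 + 40 = 3175$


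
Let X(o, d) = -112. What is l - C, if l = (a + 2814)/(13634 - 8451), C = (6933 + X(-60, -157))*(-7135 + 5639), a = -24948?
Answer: 52888429394/5183 ≈ 1.0204e+7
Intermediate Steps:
C = -10204216 (C = (6933 - 112)*(-7135 + 5639) = 6821*(-1496) = -10204216)
l = -22134/5183 (l = (-24948 + 2814)/(13634 - 8451) = -22134/5183 ≈ -4.2705)
l - C = -22134/5183 - 1*(-10204216) = -22134/5183 + 10204216 = 52888429394/5183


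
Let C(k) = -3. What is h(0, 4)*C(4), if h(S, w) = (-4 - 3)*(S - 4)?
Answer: -84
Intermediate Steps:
h(S, w) = 28 - 7*S (h(S, w) = -7*(-4 + S) = 28 - 7*S)
h(0, 4)*C(4) = (28 - 7*0)*(-3) = (28 + 0)*(-3) = 28*(-3) = -84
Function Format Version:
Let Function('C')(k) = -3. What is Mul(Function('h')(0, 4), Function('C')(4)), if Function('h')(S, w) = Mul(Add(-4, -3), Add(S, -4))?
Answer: -84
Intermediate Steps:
Function('h')(S, w) = Add(28, Mul(-7, S)) (Function('h')(S, w) = Mul(-7, Add(-4, S)) = Add(28, Mul(-7, S)))
Mul(Function('h')(0, 4), Function('C')(4)) = Mul(Add(28, Mul(-7, 0)), -3) = Mul(Add(28, 0), -3) = Mul(28, -3) = -84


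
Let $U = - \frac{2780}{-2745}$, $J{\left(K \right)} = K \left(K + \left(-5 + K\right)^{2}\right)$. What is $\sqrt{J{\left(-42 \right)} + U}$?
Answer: $\frac{i \sqrt{3047933930}}{183} \approx 301.68 i$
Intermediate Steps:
$U = \frac{556}{549}$ ($U = \left(-2780\right) \left(- \frac{1}{2745}\right) = \frac{556}{549} \approx 1.0128$)
$\sqrt{J{\left(-42 \right)} + U} = \sqrt{- 42 \left(-42 + \left(-5 - 42\right)^{2}\right) + \frac{556}{549}} = \sqrt{- 42 \left(-42 + \left(-47\right)^{2}\right) + \frac{556}{549}} = \sqrt{- 42 \left(-42 + 2209\right) + \frac{556}{549}} = \sqrt{\left(-42\right) 2167 + \frac{556}{549}} = \sqrt{-91014 + \frac{556}{549}} = \sqrt{- \frac{49966130}{549}} = \frac{i \sqrt{3047933930}}{183}$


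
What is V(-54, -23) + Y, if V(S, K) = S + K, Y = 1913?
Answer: 1836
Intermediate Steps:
V(S, K) = K + S
V(-54, -23) + Y = (-23 - 54) + 1913 = -77 + 1913 = 1836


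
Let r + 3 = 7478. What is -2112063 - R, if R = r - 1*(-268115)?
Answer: -2387653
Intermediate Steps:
r = 7475 (r = -3 + 7478 = 7475)
R = 275590 (R = 7475 - 1*(-268115) = 7475 + 268115 = 275590)
-2112063 - R = -2112063 - 1*275590 = -2112063 - 275590 = -2387653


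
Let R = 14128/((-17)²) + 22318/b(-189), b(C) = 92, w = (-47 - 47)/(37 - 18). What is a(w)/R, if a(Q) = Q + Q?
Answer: -2499272/73621941 ≈ -0.033947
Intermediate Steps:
w = -94/19 ≈ -4.9474
a(Q) = 2*Q
R = 3874839/13294 (R = 14128/((-17)²) + 22318/92 = 14128/289 + 22318*(1/92) = 14128*(1/289) + 11159/46 = 14128/289 + 11159/46 = 3874839/13294 ≈ 291.47)
a(w)/R = (2*(-94/19))/(3874839/13294) = -188/19*13294/3874839 = -2499272/73621941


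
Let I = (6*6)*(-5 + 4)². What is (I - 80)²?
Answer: 1936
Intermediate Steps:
I = 36 (I = 36*(-1)² = 36*1 = 36)
(I - 80)² = (36 - 80)² = (-44)² = 1936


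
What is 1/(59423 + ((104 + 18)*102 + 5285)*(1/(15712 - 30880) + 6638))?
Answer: 15168/1785948937471 ≈ 8.4930e-9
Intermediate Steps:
1/(59423 + ((104 + 18)*102 + 5285)*(1/(15712 - 30880) + 6638)) = 1/(59423 + (122*102 + 5285)*(1/(-15168) + 6638)) = 1/(59423 + (12444 + 5285)*(-1/15168 + 6638)) = 1/(59423 + 17729*(100685183/15168)) = 1/(59423 + 1785047609407/15168) = 1/(1785948937471/15168) = 15168/1785948937471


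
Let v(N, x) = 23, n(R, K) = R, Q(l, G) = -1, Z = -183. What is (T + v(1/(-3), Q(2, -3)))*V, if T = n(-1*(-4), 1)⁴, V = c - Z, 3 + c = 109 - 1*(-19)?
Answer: 85932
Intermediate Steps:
c = 125 (c = -3 + (109 - 1*(-19)) = -3 + (109 + 19) = -3 + 128 = 125)
V = 308 (V = 125 - 1*(-183) = 125 + 183 = 308)
T = 256 (T = (-1*(-4))⁴ = 4⁴ = 256)
(T + v(1/(-3), Q(2, -3)))*V = (256 + 23)*308 = 279*308 = 85932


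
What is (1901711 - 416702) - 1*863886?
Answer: 621123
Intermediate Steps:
(1901711 - 416702) - 1*863886 = 1485009 - 863886 = 621123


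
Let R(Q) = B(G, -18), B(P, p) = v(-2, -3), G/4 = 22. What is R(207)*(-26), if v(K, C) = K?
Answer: 52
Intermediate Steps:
G = 88 (G = 4*22 = 88)
B(P, p) = -2
R(Q) = -2
R(207)*(-26) = -2*(-26) = 52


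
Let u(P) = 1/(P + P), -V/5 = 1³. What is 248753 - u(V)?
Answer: 2487531/10 ≈ 2.4875e+5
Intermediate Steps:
V = -5 (V = -5*1³ = -5*1 = -5)
u(P) = 1/(2*P)
248753 - u(V) = 248753 - 1/(2*(-5)) = 248753 - (-1)/(2*5) = 248753 - 1*(-⅒) = 248753 + ⅒ = 2487531/10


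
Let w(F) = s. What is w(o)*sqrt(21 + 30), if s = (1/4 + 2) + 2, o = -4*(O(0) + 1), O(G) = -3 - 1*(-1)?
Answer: 17*sqrt(51)/4 ≈ 30.351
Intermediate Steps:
O(G) = -2 (O(G) = -3 + 1 = -2)
o = 4 (o = -4*(-2 + 1) = -4*(-1) = 4)
s = 17/4 (s = (1/4 + 2) + 2 = 9/4 + 2 = 17/4 ≈ 4.2500)
w(F) = 17/4
w(o)*sqrt(21 + 30) = 17*sqrt(21 + 30)/4 = 17*sqrt(51)/4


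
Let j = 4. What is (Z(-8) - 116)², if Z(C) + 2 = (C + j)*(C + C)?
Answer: 2916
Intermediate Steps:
Z(C) = -2 + 2*C*(4 + C) (Z(C) = -2 + (C + 4)*(C + C) = -2 + (4 + C)*(2*C) = -2 + 2*C*(4 + C))
(Z(-8) - 116)² = ((-2 + 2*(-8)² + 8*(-8)) - 116)² = ((-2 + 2*64 - 64) - 116)² = ((-2 + 128 - 64) - 116)² = (62 - 116)² = (-54)² = 2916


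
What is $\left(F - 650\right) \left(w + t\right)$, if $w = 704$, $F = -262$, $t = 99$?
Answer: $-732336$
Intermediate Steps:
$\left(F - 650\right) \left(w + t\right) = \left(-262 - 650\right) \left(704 + 99\right) = \left(-262 - 650\right) 803 = \left(-912\right) 803 = -732336$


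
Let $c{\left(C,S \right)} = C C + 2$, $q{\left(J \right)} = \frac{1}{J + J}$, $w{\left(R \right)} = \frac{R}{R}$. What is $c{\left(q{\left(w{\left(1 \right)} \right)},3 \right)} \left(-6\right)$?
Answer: $- \frac{27}{2} \approx -13.5$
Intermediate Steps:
$w{\left(R \right)} = 1$
$q{\left(J \right)} = \frac{1}{2 J}$
$c{\left(C,S \right)} = 2 + C^{2}$ ($c{\left(C,S \right)} = C^{2} + 2 = 2 + C^{2}$)
$c{\left(q{\left(w{\left(1 \right)} \right)},3 \right)} \left(-6\right) = \left(2 + \left(\frac{1}{2 \cdot 1}\right)^{2}\right) \left(-6\right) = \left(2 + \left(\frac{1}{2} \cdot 1\right)^{2}\right) \left(-6\right) = \left(2 + \left(\frac{1}{2}\right)^{2}\right) \left(-6\right) = \left(2 + \frac{1}{4}\right) \left(-6\right) = \frac{9}{4} \left(-6\right) = - \frac{27}{2}$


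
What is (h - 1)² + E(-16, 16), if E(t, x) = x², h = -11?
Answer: 400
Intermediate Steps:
(h - 1)² + E(-16, 16) = (-11 - 1)² + 16² = (-12)² + 256 = 144 + 256 = 400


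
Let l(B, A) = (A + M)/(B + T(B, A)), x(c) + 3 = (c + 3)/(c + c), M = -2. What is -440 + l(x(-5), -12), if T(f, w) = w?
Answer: -16245/37 ≈ -439.05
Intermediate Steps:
x(c) = -3 + (3 + c)/(2*c) (x(c) = -3 + (c + 3)/(c + c) = -3 + (3 + c)/((2*c)) = -3 + (3 + c)*(1/(2*c)) = -3 + (3 + c)/(2*c))
l(B, A) = (-2 + A)/(A + B) (l(B, A) = (A - 2)/(B + A) = (-2 + A)/(A + B))
-440 + l(x(-5), -12) = -440 + (-2 - 12)/(-12 + (½)*(3 - 5*(-5))/(-5)) = -440 - 14/(-12 + (½)*(-⅕)*(3 + 25)) = -440 - 14/(-12 + (½)*(-⅕)*28) = -440 - 14/(-12 - 14/5) = -440 - 14/(-74/5) = -440 - 5/74*(-14) = -440 + 35/37 = -16245/37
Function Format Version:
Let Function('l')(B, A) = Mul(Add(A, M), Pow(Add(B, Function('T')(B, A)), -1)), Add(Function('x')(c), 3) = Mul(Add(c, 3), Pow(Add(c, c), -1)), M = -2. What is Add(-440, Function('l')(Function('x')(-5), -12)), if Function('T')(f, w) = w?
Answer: Rational(-16245, 37) ≈ -439.05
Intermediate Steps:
Function('x')(c) = Add(-3, Mul(Rational(1, 2), Pow(c, -1), Add(3, c))) (Function('x')(c) = Add(-3, Mul(Add(c, 3), Pow(Add(c, c), -1))) = Add(-3, Mul(Add(3, c), Pow(Mul(2, c), -1))) = Add(-3, Mul(Add(3, c), Mul(Rational(1, 2), Pow(c, -1)))) = Add(-3, Mul(Rational(1, 2), Pow(c, -1), Add(3, c))))
Function('l')(B, A) = Mul(Pow(Add(A, B), -1), Add(-2, A)) (Function('l')(B, A) = Mul(Add(A, -2), Pow(Add(B, A), -1)) = Mul(Add(-2, A), Pow(Add(A, B), -1)) = Mul(Pow(Add(A, B), -1), Add(-2, A)))
Add(-440, Function('l')(Function('x')(-5), -12)) = Add(-440, Mul(Pow(Add(-12, Mul(Rational(1, 2), Pow(-5, -1), Add(3, Mul(-5, -5)))), -1), Add(-2, -12))) = Add(-440, Mul(Pow(Add(-12, Mul(Rational(1, 2), Rational(-1, 5), Add(3, 25))), -1), -14)) = Add(-440, Mul(Pow(Add(-12, Mul(Rational(1, 2), Rational(-1, 5), 28)), -1), -14)) = Add(-440, Mul(Pow(Add(-12, Rational(-14, 5)), -1), -14)) = Add(-440, Mul(Pow(Rational(-74, 5), -1), -14)) = Add(-440, Mul(Rational(-5, 74), -14)) = Add(-440, Rational(35, 37)) = Rational(-16245, 37)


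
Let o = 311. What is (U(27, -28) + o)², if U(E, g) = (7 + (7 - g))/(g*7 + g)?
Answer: 24730729/256 ≈ 96604.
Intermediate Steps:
U(E, g) = (14 - g)/(8*g) (U(E, g) = (14 - g)/(7*g + g) = (14 - g)/((8*g)) = (14 - g)*(1/(8*g)) = (14 - g)/(8*g))
(U(27, -28) + o)² = ((⅛)*(14 - 1*(-28))/(-28) + 311)² = ((⅛)*(-1/28)*(14 + 28) + 311)² = ((⅛)*(-1/28)*42 + 311)² = (-3/16 + 311)² = (4973/16)² = 24730729/256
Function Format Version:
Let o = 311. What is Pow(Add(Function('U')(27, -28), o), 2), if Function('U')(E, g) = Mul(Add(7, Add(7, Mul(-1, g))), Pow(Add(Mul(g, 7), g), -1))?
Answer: Rational(24730729, 256) ≈ 96604.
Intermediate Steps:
Function('U')(E, g) = Mul(Rational(1, 8), Pow(g, -1), Add(14, Mul(-1, g))) (Function('U')(E, g) = Mul(Add(14, Mul(-1, g)), Pow(Add(Mul(7, g), g), -1)) = Mul(Add(14, Mul(-1, g)), Pow(Mul(8, g), -1)) = Mul(Add(14, Mul(-1, g)), Mul(Rational(1, 8), Pow(g, -1))) = Mul(Rational(1, 8), Pow(g, -1), Add(14, Mul(-1, g))))
Pow(Add(Function('U')(27, -28), o), 2) = Pow(Add(Mul(Rational(1, 8), Pow(-28, -1), Add(14, Mul(-1, -28))), 311), 2) = Pow(Add(Mul(Rational(1, 8), Rational(-1, 28), Add(14, 28)), 311), 2) = Pow(Add(Mul(Rational(1, 8), Rational(-1, 28), 42), 311), 2) = Pow(Add(Rational(-3, 16), 311), 2) = Pow(Rational(4973, 16), 2) = Rational(24730729, 256)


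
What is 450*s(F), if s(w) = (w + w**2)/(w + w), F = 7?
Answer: 1800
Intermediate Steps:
s(w) = (w + w**2)/(2*w) (s(w) = (w + w**2)/((2*w)) = (w + w**2)*(1/(2*w)) = (w + w**2)/(2*w))
450*s(F) = 450*(1/2 + (1/2)*7) = 450*(1/2 + 7/2) = 450*4 = 1800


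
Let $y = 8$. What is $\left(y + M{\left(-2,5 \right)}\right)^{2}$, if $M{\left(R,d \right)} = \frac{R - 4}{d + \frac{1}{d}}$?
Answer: $\frac{7921}{169} \approx 46.87$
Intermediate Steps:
$M{\left(R,d \right)} = \frac{-4 + R}{d + \frac{1}{d}}$
$\left(y + M{\left(-2,5 \right)}\right)^{2} = \left(8 + \frac{5 \left(-4 - 2\right)}{1 + 5^{2}}\right)^{2} = \left(8 + 5 \frac{1}{1 + 25} \left(-6\right)\right)^{2} = \left(8 + 5 \cdot \frac{1}{26} \left(-6\right)\right)^{2} = \left(8 - \frac{15}{13}\right)^{2} = \left(\frac{89}{13}\right)^{2} = \frac{7921}{169}$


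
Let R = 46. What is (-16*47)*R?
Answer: -34592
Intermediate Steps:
(-16*47)*R = -16*47*46 = -752*46 = -34592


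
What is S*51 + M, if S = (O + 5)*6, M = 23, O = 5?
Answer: 3083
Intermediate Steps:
S = 60 (S = (5 + 5)*6 = 10*6 = 60)
S*51 + M = 60*51 + 23 = 3060 + 23 = 3083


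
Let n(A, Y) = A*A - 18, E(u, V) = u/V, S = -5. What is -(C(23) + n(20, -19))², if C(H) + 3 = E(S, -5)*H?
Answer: -161604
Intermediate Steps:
n(A, Y) = -18 + A² (n(A, Y) = A² - 18 = -18 + A²)
C(H) = -3 + H (C(H) = -3 + (-5/(-5))*H = -3 + (-5*(-⅕))*H = -3 + 1*H = -3 + H)
-(C(23) + n(20, -19))² = -((-3 + 23) + (-18 + 20²))² = -(20 + (-18 + 400))² = -(20 + 382)² = -1*402² = -1*161604 = -161604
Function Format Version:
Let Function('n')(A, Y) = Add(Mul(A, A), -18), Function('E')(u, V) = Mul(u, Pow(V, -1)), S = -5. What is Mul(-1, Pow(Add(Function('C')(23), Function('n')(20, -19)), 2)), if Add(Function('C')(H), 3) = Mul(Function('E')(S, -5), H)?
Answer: -161604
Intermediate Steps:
Function('n')(A, Y) = Add(-18, Pow(A, 2)) (Function('n')(A, Y) = Add(Pow(A, 2), -18) = Add(-18, Pow(A, 2)))
Function('C')(H) = Add(-3, H) (Function('C')(H) = Add(-3, Mul(Mul(-5, Pow(-5, -1)), H)) = Add(-3, Mul(Mul(-5, Rational(-1, 5)), H)) = Add(-3, Mul(1, H)) = Add(-3, H))
Mul(-1, Pow(Add(Function('C')(23), Function('n')(20, -19)), 2)) = Mul(-1, Pow(Add(Add(-3, 23), Add(-18, Pow(20, 2))), 2)) = Mul(-1, Pow(Add(20, Add(-18, 400)), 2)) = Mul(-1, Pow(Add(20, 382), 2)) = Mul(-1, Pow(402, 2)) = Mul(-1, 161604) = -161604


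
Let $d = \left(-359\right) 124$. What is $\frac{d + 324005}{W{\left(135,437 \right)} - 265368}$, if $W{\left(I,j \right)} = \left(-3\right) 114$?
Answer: $- \frac{93163}{88570} \approx -1.0519$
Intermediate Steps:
$W{\left(I,j \right)} = -342$
$d = -44516$
$\frac{d + 324005}{W{\left(135,437 \right)} - 265368} = \frac{-44516 + 324005}{-342 - 265368} = \frac{279489}{-265710} = 279489 \left(- \frac{1}{265710}\right) = - \frac{93163}{88570}$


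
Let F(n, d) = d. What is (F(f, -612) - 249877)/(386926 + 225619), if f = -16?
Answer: -250489/612545 ≈ -0.40893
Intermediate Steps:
(F(f, -612) - 249877)/(386926 + 225619) = (-612 - 249877)/(386926 + 225619) = -250489/612545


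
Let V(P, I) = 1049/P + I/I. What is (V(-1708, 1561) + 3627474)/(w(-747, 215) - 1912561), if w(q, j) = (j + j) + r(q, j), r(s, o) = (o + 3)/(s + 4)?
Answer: -4603424604493/2426578745108 ≈ -1.8971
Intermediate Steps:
r(s, o) = (3 + o)/(4 + s)
V(P, I) = 1 + 1049/P (V(P, I) = 1049/P + 1 = 1 + 1049/P)
w(q, j) = 2*j + (3 + j)/(4 + q) (w(q, j) = (j + j) + (3 + j)/(4 + q) = 2*j + (3 + j)/(4 + q))
(V(-1708, 1561) + 3627474)/(w(-747, 215) - 1912561) = ((1049 - 1708)/(-1708) + 3627474)/((3 + 215 + 2*215*(4 - 747))/(4 - 747) - 1912561) = (-1/1708*(-659) + 3627474)/((3 + 215 + 2*215*(-743))/(-743) - 1912561) = (659/1708 + 3627474)/(-(3 + 215 - 319490)/743 - 1912561) = 6195726251/(1708*(-1/743*(-319272) - 1912561)) = 6195726251/(1708*(319272/743 - 1912561)) = 6195726251/(1708*(-1420713551/743)) = (6195726251/1708)*(-743/1420713551) = -4603424604493/2426578745108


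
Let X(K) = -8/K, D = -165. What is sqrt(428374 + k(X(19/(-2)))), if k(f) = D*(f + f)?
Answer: sqrt(154542694)/19 ≈ 654.29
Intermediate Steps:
k(f) = -330*f (k(f) = -165*(f + f) = -330*f)
sqrt(428374 + k(X(19/(-2)))) = sqrt(428374 - (-2640)/(19/(-2))) = sqrt(428374 - (-2640)/(19*(-1/2))) = sqrt(428374 - (-2640)/(-19/2)) = sqrt(428374 - (-2640)*(-2)/19) = sqrt(428374 - 330*16/19) = sqrt(428374 - 5280/19) = sqrt(8133826/19) = sqrt(154542694)/19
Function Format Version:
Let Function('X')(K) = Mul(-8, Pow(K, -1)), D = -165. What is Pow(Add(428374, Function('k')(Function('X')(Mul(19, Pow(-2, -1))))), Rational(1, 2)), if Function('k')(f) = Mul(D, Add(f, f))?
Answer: Mul(Rational(1, 19), Pow(154542694, Rational(1, 2))) ≈ 654.29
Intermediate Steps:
Function('k')(f) = Mul(-330, f) (Function('k')(f) = Mul(-165, Add(f, f)) = Mul(-165, Mul(2, f)) = Mul(-330, f))
Pow(Add(428374, Function('k')(Function('X')(Mul(19, Pow(-2, -1))))), Rational(1, 2)) = Pow(Add(428374, Mul(-330, Mul(-8, Pow(Mul(19, Pow(-2, -1)), -1)))), Rational(1, 2)) = Pow(Add(428374, Mul(-330, Mul(-8, Pow(Mul(19, Rational(-1, 2)), -1)))), Rational(1, 2)) = Pow(Add(428374, Mul(-330, Mul(-8, Pow(Rational(-19, 2), -1)))), Rational(1, 2)) = Pow(Add(428374, Mul(-330, Mul(-8, Rational(-2, 19)))), Rational(1, 2)) = Pow(Add(428374, Mul(-330, Rational(16, 19))), Rational(1, 2)) = Pow(Add(428374, Rational(-5280, 19)), Rational(1, 2)) = Pow(Rational(8133826, 19), Rational(1, 2)) = Mul(Rational(1, 19), Pow(154542694, Rational(1, 2)))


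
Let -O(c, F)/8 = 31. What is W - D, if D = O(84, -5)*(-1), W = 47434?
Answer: 47186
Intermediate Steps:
O(c, F) = -248 (O(c, F) = -8*31 = -248)
D = 248 (D = -248*(-1) = 248)
W - D = 47434 - 1*248 = 47434 - 248 = 47186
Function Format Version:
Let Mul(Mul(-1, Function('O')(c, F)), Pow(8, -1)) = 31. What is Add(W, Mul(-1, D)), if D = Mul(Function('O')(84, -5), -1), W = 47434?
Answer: 47186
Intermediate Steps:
Function('O')(c, F) = -248 (Function('O')(c, F) = Mul(-8, 31) = -248)
D = 248 (D = Mul(-248, -1) = 248)
Add(W, Mul(-1, D)) = Add(47434, Mul(-1, 248)) = Add(47434, -248) = 47186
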